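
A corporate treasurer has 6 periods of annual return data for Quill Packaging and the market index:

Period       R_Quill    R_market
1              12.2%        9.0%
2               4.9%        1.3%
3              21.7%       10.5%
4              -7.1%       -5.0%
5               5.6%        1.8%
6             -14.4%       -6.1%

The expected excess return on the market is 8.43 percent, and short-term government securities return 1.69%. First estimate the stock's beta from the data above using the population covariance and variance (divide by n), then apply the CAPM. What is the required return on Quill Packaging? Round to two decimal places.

17.15%

Mean R_i = (12.2 + 4.9 + 21.7 − 7.1 + 5.6 − 14.4) / 6 = 3.8167%
Mean R_m = (9.0 + 1.3 + 10.5 − 5.0 + 1.8 − 6.1) / 6 = 1.9167%
Σ(R_i − R̄_i)(R_m − R̄_m) = 433.5483  ⇒  Cov = 433.5483 / 6 = 72.2581
Σ(R_m − R̄_m)² = 236.3483  ⇒  Var(R_m) = 236.3483 / 6 = 39.3914
β = Cov / Var(R_m) = 72.2581 / 39.3914 = 1.8344
E(R) = R_f + β × MRP = 1.69% + 1.8344 × 8.43% = 17.15%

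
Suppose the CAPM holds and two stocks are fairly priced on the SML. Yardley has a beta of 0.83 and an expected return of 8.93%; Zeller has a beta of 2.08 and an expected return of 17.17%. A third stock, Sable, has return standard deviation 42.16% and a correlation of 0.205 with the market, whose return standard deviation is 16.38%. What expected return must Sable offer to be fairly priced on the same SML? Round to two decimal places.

MRP = (17.17% − 8.93%) / (2.08 − 0.83) = 6.5920%
R_f = 8.93% − 0.83 × 6.5920% = 3.4586%
β_Sable = ρ·σ_i/σ_m = 0.205 × 42.16 / 16.38 = 0.5276
E(R_Sable) = R_f + β × MRP = 3.4586% + 0.5276 × 6.5920% = 6.94%

6.94%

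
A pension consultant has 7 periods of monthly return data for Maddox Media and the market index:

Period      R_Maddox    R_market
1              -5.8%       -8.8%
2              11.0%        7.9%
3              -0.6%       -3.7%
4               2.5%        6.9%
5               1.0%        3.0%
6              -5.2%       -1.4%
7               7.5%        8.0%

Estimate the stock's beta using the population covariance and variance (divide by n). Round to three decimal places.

Mean R_i = (-5.8 + 11.0 − 0.6 + 2.5 + 1.0 − 5.2 + 7.5) / 7 = 1.4857%
Mean R_m = (-8.8 + 7.9 − 3.7 + 6.9 + 3.0 − 1.4 + 8.0) / 7 = 1.7000%
Σ(R_i − R̄_i)(R_m − R̄_m) = 210.0100  ⇒  Cov = 210.0100 / 7 = 30.0014
Σ(R_m − R̄_m)² = 255.8800  ⇒  Var(R_m) = 255.8800 / 7 = 36.5543
β = Cov / Var(R_m) = 30.0014 / 36.5543 = 0.8207

0.821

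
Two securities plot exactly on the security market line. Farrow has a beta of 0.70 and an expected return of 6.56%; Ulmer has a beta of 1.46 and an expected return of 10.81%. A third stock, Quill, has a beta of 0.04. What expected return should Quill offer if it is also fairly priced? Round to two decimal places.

2.87%

MRP (SML slope) = (10.81% − 6.56%) / (1.46 − 0.70) = 4.25% / 0.76 = 5.5921%
R_f (intercept) = 6.56% − 0.70 × 5.5921% = 2.6455%
E(R_Quill) = R_f + β × MRP = 2.6455% + 0.04 × 5.5921% = 2.87%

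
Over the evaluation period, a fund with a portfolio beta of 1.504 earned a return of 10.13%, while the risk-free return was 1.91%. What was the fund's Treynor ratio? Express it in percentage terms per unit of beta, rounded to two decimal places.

5.47%

Treynor = (R_P − R_f) / β_P = (10.13% − 1.91%) / 1.5040 = 8.22% / 1.5040 = 5.47%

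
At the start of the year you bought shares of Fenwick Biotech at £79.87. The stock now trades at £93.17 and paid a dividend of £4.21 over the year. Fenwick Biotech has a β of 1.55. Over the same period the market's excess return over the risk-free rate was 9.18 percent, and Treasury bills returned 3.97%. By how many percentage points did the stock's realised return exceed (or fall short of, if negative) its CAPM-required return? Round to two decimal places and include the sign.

Realised HPR = (P1 + D1 − P0) / P0 = (93.17 + 4.21 − 79.87) / 79.87 = 17.51 / 79.87 = 21.9231%
CAPM required = R_f + β·MRP = 3.97% + 1.55 × 9.18% = 18.1990%
α = realised − required = 21.9231% − 18.1990% = +3.72%

+3.72%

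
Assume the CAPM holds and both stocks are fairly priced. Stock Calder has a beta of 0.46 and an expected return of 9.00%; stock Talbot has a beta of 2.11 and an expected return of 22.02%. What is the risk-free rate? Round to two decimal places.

Both satisfy E(R) = R_f + β·MRP, so the slope of the SML is
MRP = (22.02% − 9.00%) / (2.11 − 0.46) = 13.02% / 1.65 = 7.8909%
R_f = E(R_Calder) − β_Calder·MRP = 9.00% − 0.46 × 7.8909% = 5.3702%

5.37%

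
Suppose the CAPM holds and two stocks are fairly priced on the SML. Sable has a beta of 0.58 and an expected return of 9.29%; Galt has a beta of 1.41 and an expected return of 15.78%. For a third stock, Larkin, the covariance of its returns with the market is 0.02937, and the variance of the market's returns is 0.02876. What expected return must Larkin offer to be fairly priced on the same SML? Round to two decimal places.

MRP = (15.78% − 9.29%) / (1.41 − 0.58) = 7.8193%
R_f = 9.29% − 0.58 × 7.8193% = 4.7548%
β_Larkin = Cov / Var(R_m) = 0.02937 / 0.02876 = 1.0212
E(R_Larkin) = R_f + β × MRP = 4.7548% + 1.0212 × 7.8193% = 12.74%

12.74%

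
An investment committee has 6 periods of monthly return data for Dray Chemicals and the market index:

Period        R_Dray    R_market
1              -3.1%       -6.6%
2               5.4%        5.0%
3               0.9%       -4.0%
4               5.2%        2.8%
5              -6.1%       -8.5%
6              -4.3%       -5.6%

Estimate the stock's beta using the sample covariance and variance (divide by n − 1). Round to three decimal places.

Mean R_i = (-3.1 + 5.4 + 0.9 + 5.2 − 6.1 − 4.3) / 6 = -0.3333%
Mean R_m = (-6.6 + 5.0 − 4.0 + 2.8 − 8.5 − 5.6) / 6 = -2.8167%
Σ(R_i − R̄_i)(R_m − R̄_m) = 128.7167  ⇒  Cov = 128.7167 / 5 = 25.7433
Σ(R_m − R̄_m)² = 148.4083  ⇒  Var(R_m) = 148.4083 / 5 = 29.6817
β = Cov / Var(R_m) = 25.7433 / 29.6817 = 0.8673

0.867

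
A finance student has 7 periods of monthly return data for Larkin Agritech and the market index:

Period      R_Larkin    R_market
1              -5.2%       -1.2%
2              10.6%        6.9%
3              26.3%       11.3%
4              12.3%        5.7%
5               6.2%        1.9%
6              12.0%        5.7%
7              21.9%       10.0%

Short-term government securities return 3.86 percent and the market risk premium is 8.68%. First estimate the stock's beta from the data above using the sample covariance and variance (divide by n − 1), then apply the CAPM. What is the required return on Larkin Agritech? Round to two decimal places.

23.90%

Mean R_i = (-5.2 + 10.6 + 26.3 + 12.3 + 6.2 + 12.0 + 21.9) / 7 = 12.0143%
Mean R_m = (-1.2 + 6.9 + 11.3 + 5.7 + 1.9 + 5.7 + 10.0) / 7 = 5.7571%
Σ(R_i − R̄_i)(R_m − R̄_m) = 261.6843  ⇒  Cov = 261.6843 / 6 = 43.6141
Σ(R_m − R̄_m)² = 113.3171  ⇒  Var(R_m) = 113.3171 / 6 = 18.8862
β = Cov / Var(R_m) = 43.6141 / 18.8862 = 2.3093
E(R) = R_f + β × MRP = 3.86% + 2.3093 × 8.68% = 23.90%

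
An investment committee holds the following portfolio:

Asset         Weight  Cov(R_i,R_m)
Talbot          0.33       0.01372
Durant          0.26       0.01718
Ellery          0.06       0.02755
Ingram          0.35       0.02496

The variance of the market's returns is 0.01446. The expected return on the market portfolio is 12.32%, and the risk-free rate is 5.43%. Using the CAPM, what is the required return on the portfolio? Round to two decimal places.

β_Talbot = 0.01372 / 0.01446 = 0.9488
β_Durant = 0.01718 / 0.01446 = 1.1881
β_Ellery = 0.02755 / 0.01446 = 1.9053
β_Ingram = 0.02496 / 0.01446 = 1.7261
β_P = Σ w_i β_i = 0.33×0.9488 + 0.26×1.1881 + 0.06×1.9053 + 0.35×1.7261 = 1.3405
MRP = 12.32% − 5.43% = 6.89%
E(R_P) = R_f + β_P × MRP = 5.43% + 1.3405 × 6.89% = 14.67%

14.67%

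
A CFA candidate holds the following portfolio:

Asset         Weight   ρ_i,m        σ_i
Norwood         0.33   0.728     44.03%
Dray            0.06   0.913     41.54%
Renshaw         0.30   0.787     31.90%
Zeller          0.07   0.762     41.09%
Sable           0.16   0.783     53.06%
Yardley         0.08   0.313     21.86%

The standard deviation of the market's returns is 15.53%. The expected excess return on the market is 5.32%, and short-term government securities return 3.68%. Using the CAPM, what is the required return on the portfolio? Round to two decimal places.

13.88%

β_Norwood = 0.728 × 44.03% / 15.53% = 2.0640
β_Dray = 0.913 × 41.54% / 15.53% = 2.4421
β_Renshaw = 0.787 × 31.90% / 15.53% = 1.6166
β_Zeller = 0.762 × 41.09% / 15.53% = 2.0161
β_Sable = 0.783 × 53.06% / 15.53% = 2.6752
β_Yardley = 0.313 × 21.86% / 15.53% = 0.4406
β_P = Σ w_i β_i = 0.33×2.0640 + 0.06×2.4421 + 0.30×1.6166 + 0.07×2.0161 + 0.16×2.6752 + 0.08×0.4406 = 1.9170
E(R_P) = R_f + β_P × MRP = 3.68% + 1.9170 × 5.32% = 13.88%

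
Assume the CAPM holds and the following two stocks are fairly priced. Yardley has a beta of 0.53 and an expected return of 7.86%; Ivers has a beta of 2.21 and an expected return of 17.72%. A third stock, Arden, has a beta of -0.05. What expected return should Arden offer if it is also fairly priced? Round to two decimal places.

MRP (SML slope) = (17.72% − 7.86%) / (2.21 − 0.53) = 9.86% / 1.68 = 5.8690%
R_f (intercept) = 7.86% − 0.53 × 5.8690% = 4.7494%
E(R_Arden) = R_f + β × MRP = 4.7494% + -0.05 × 5.8690% = 4.46%

4.46%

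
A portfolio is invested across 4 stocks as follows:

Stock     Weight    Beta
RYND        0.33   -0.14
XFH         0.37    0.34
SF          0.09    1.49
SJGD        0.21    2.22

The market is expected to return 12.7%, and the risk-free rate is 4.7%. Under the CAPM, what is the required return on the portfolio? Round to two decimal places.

β_P = Σ w_i β_i = 0.33×-0.14 + 0.37×0.34 + 0.09×1.49 + 0.21×2.22 = 0.6799
MRP = 12.7% − 4.7% = 8.00%
E(R_P) = R_f + β_P × MRP = 4.7% + 0.6799 × 8.0% = 10.14%

10.14%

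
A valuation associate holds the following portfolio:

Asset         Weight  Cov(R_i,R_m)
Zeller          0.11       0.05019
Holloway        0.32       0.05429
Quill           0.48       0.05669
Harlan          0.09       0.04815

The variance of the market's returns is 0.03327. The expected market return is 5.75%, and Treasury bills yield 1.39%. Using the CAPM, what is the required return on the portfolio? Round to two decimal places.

8.52%

β_Zeller = 0.05019 / 0.03327 = 1.5086
β_Holloway = 0.05429 / 0.03327 = 1.6318
β_Quill = 0.05669 / 0.03327 = 1.7039
β_Harlan = 0.04815 / 0.03327 = 1.4472
β_P = Σ w_i β_i = 0.11×1.5086 + 0.32×1.6318 + 0.48×1.7039 + 0.09×1.4472 = 1.6362
MRP = 5.75% − 1.39% = 4.36%
E(R_P) = R_f + β_P × MRP = 1.39% + 1.6362 × 4.36% = 8.52%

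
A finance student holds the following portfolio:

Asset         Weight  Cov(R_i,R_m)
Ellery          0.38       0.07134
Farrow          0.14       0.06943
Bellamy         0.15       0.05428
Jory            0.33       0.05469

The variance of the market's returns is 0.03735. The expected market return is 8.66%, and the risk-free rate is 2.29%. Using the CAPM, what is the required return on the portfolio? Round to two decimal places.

13.04%

β_Ellery = 0.07134 / 0.03735 = 1.9100
β_Farrow = 0.06943 / 0.03735 = 1.8589
β_Bellamy = 0.05428 / 0.03735 = 1.4533
β_Jory = 0.05469 / 0.03735 = 1.4643
β_P = Σ w_i β_i = 0.38×1.9100 + 0.14×1.8589 + 0.15×1.4533 + 0.33×1.4643 = 1.6873
MRP = 8.66% − 2.29% = 6.37%
E(R_P) = R_f + β_P × MRP = 2.29% + 1.6873 × 6.37% = 13.04%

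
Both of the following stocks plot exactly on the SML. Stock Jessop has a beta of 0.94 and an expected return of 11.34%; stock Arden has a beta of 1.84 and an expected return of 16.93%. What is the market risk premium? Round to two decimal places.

Both satisfy E(R) = R_f + β·MRP, so the slope of the SML is
MRP = (16.93% − 11.34%) / (1.84 − 0.94) = 5.59% / 0.90 = 6.2111%

6.21%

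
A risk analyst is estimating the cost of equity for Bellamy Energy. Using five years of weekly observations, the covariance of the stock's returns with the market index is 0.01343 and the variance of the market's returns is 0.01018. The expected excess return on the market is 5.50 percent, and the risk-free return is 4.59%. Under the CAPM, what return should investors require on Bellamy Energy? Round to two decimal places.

11.85%

β = Cov(R_i, R_m) / Var(R_m) = 0.01343 / 0.01018 = 1.3193
E(R) = R_f + β × MRP = 4.59% + 1.3193 × 5.50% = 11.85%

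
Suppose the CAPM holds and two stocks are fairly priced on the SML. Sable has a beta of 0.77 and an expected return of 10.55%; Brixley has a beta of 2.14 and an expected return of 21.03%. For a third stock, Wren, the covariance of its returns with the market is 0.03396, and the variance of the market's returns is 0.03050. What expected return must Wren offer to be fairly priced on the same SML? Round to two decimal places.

13.18%

MRP = (21.03% − 10.55%) / (2.14 − 0.77) = 7.6496%
R_f = 10.55% − 0.77 × 7.6496% = 4.6598%
β_Wren = Cov / Var(R_m) = 0.03396 / 0.03050 = 1.1134
E(R_Wren) = R_f + β × MRP = 4.6598% + 1.1134 × 7.6496% = 13.18%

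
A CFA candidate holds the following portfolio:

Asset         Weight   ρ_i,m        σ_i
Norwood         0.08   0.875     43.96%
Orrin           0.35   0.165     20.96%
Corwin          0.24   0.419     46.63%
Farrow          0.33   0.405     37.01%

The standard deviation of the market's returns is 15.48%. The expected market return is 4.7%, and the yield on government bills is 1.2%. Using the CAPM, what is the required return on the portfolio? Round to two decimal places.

β_Norwood = 0.875 × 43.96% / 15.48% = 2.4848
β_Orrin = 0.165 × 20.96% / 15.48% = 0.2234
β_Corwin = 0.419 × 46.63% / 15.48% = 1.2621
β_Farrow = 0.405 × 37.01% / 15.48% = 0.9683
β_P = Σ w_i β_i = 0.08×2.4848 + 0.35×0.2234 + 0.24×1.2621 + 0.33×0.9683 = 0.8994
MRP = 4.7% − 1.2% = 3.50%
E(R_P) = R_f + β_P × MRP = 1.2% + 0.8994 × 3.5% = 4.35%

4.35%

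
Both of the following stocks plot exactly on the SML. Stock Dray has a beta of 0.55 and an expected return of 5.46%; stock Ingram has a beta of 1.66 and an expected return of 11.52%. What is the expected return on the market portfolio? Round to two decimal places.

7.92%

Both satisfy E(R) = R_f + β·MRP, so the slope of the SML is
MRP = (11.52% − 5.46%) / (1.66 − 0.55) = 6.06% / 1.11 = 5.4595%
R_f = E(R_Dray) − β_Dray·MRP = 5.46% − 0.55 × 5.4595% = 2.4573%
E(R_m) = R_f + MRP = 2.4573% + 5.4595% = 7.92%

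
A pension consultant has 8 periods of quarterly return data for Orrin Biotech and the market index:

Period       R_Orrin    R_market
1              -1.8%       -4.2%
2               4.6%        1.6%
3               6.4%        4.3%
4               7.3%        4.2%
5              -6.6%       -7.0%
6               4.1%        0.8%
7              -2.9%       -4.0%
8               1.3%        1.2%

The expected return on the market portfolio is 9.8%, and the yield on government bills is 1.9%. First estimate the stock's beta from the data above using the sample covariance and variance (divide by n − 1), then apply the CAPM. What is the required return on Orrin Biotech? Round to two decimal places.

10.99%

Mean R_i = (-1.8 + 4.6 + 6.4 + 7.3 − 6.6 + 4.1 − 2.9 + 1.3) / 8 = 1.5500%
Mean R_m = (-4.2 + 1.6 + 4.3 + 4.2 − 7.0 + 0.8 − 4.0 + 1.2) / 8 = -0.3875%
Σ(R_i − R̄_i)(R_m − R̄_m) = 140.5450  ⇒  Cov = 140.5450 / 7 = 20.0779
Σ(R_m − R̄_m)² = 122.2088  ⇒  Var(R_m) = 122.2088 / 7 = 17.4584
β = Cov / Var(R_m) = 20.0779 / 17.4584 = 1.1500
MRP = 9.8% − 1.9% = 7.90%
E(R) = R_f + β × MRP = 1.9% + 1.1500 × 7.9% = 10.99%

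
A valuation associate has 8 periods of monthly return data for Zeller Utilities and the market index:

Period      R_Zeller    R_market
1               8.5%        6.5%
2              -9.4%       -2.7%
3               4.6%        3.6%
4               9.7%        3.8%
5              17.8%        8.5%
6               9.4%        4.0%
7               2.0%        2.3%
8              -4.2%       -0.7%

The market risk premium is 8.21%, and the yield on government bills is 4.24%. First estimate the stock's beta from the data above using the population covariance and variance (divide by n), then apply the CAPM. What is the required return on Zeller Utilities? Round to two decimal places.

23.11%

Mean R_i = (8.5 − 9.4 + 4.6 + 9.7 + 17.8 + 9.4 + 2.0 − 4.2) / 8 = 4.8000%
Mean R_m = (6.5 − 2.7 + 3.6 + 3.8 + 8.5 + 4.0 + 2.3 − 0.7) / 8 = 3.1625%
Σ(R_i − R̄_i)(R_m − R̄_m) = 209.0500  ⇒  Cov = 209.0500 / 8 = 26.1313
Σ(R_m − R̄_m)² = 90.9588  ⇒  Var(R_m) = 90.9588 / 8 = 11.3699
β = Cov / Var(R_m) = 26.1313 / 11.3699 = 2.2983
E(R) = R_f + β × MRP = 4.24% + 2.2983 × 8.21% = 23.11%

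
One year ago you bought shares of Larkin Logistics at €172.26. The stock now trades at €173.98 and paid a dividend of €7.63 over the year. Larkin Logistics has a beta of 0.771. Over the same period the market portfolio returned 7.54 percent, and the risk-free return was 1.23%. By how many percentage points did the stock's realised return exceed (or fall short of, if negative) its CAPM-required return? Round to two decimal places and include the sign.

Realised HPR = (P1 + D1 − P0) / P0 = (173.98 + 7.63 − 172.26) / 172.26 = 9.35 / 172.26 = 5.4278%
MRP = 7.54% − 1.23% = 6.31%
CAPM required = R_f + β·MRP = 1.23% + 0.771 × 6.31% = 6.09501%
α = realised − required = 5.4278% − 6.09501% = -0.67%

-0.67%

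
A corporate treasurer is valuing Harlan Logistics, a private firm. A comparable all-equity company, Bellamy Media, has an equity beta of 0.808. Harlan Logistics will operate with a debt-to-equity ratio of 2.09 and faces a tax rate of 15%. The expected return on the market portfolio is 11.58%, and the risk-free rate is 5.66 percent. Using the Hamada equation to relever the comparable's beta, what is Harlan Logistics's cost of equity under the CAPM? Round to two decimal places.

18.94%

β_L = β_U × [1 + (1 − t)(D/E)] = 0.808 × [1 + (1 − 0.15) × 2.09]
    = 0.808 × [1 + 0.85 × 2.09] = 0.808 × 2.7765 = 2.2434
MRP = 11.58% − 5.66% = 5.92%
E(R) = R_f + β_L × MRP = 5.66% + 2.2434 × 5.92% = 18.94%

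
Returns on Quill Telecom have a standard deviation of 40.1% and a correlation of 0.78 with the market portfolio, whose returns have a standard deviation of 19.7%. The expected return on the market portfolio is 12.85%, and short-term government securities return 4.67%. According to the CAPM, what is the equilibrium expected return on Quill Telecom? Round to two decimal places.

β = ρ × σ_i / σ_m = 0.78 × 40.1% / 19.7% = 1.5877
MRP = 12.85% − 4.67% = 8.18%
E(R) = 4.67% + 1.5877 × 8.18% = 17.66%

17.66%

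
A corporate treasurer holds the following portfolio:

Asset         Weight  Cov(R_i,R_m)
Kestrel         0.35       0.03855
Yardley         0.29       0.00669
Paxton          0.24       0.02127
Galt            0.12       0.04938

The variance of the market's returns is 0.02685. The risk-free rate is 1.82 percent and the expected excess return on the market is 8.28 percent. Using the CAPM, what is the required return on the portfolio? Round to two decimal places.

9.98%

β_Kestrel = 0.03855 / 0.02685 = 1.4358
β_Yardley = 0.00669 / 0.02685 = 0.2492
β_Paxton = 0.02127 / 0.02685 = 0.7922
β_Galt = 0.04938 / 0.02685 = 1.8391
β_P = Σ w_i β_i = 0.35×1.4358 + 0.29×0.2492 + 0.24×0.7922 + 0.12×1.8391 = 0.9856
E(R_P) = R_f + β_P × MRP = 1.82% + 0.9856 × 8.28% = 9.98%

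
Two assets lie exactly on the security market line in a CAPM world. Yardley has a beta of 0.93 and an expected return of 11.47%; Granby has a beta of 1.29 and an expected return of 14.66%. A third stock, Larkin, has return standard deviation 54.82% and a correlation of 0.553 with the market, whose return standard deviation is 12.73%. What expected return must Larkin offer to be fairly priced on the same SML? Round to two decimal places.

MRP = (14.66% − 11.47%) / (1.29 − 0.93) = 8.8611%
R_f = 11.47% − 0.93 × 8.8611% = 3.2292%
β_Larkin = ρ·σ_i/σ_m = 0.553 × 54.82 / 12.73 = 2.3814
E(R_Larkin) = R_f + β × MRP = 3.2292% + 2.3814 × 8.8611% = 24.33%

24.33%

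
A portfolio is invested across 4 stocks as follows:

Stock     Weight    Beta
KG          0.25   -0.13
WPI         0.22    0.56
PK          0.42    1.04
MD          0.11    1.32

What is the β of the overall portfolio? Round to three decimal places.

β_P = Σ w_i β_i = 0.25×-0.13 + 0.22×0.56 + 0.42×1.04 + 0.11×1.32 = 0.6727

0.673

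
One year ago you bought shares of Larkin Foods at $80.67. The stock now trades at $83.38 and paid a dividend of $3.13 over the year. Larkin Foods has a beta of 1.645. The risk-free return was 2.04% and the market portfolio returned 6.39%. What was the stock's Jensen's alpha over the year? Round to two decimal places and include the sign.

-1.96%

Realised HPR = (P1 + D1 − P0) / P0 = (83.38 + 3.13 − 80.67) / 80.67 = 5.84 / 80.67 = 7.2394%
MRP = 6.39% − 2.04% = 4.35%
CAPM required = R_f + β·MRP = 2.04% + 1.645 × 4.35% = 9.19575%
α = realised − required = 7.2394% − 9.19575% = -1.96%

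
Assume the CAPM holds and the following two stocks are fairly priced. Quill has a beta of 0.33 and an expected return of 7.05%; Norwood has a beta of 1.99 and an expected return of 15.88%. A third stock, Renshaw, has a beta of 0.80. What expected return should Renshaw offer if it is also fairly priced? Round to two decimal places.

MRP (SML slope) = (15.88% − 7.05%) / (1.99 − 0.33) = 8.83% / 1.66 = 5.3193%
R_f (intercept) = 7.05% − 0.33 × 5.3193% = 5.2946%
E(R_Renshaw) = R_f + β × MRP = 5.2946% + 0.80 × 5.3193% = 9.55%

9.55%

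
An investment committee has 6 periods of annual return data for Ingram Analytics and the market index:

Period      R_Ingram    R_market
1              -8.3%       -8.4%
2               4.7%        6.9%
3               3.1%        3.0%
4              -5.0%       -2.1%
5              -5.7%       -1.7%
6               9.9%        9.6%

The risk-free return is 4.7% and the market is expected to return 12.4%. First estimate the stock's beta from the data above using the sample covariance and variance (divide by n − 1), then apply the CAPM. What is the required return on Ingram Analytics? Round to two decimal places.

Mean R_i = (-8.3 + 4.7 + 3.1 − 5.0 − 5.7 + 9.9) / 6 = -0.2167%
Mean R_m = (-8.4 + 6.9 + 3.0 − 2.1 − 1.7 + 9.6) / 6 = 1.2167%
Σ(R_i − R̄_i)(R_m − R̄_m) = 228.2617  ⇒  Cov = 228.2617 / 5 = 45.6523
Σ(R_m − R̄_m)² = 217.7483  ⇒  Var(R_m) = 217.7483 / 5 = 43.5497
β = Cov / Var(R_m) = 45.6523 / 43.5497 = 1.0483
MRP = 12.4% − 4.7% = 7.70%
E(R) = R_f + β × MRP = 4.7% + 1.0483 × 7.7% = 12.77%

12.77%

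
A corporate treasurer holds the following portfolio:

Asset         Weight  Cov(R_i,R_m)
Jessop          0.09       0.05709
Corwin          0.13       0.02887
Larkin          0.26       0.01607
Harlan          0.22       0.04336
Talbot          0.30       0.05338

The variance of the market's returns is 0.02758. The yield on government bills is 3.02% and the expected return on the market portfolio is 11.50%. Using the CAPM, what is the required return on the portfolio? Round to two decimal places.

β_Jessop = 0.05709 / 0.02758 = 2.0700
β_Corwin = 0.02887 / 0.02758 = 1.0468
β_Larkin = 0.01607 / 0.02758 = 0.5827
β_Harlan = 0.04336 / 0.02758 = 1.5722
β_Talbot = 0.05338 / 0.02758 = 1.9355
β_P = Σ w_i β_i = 0.09×2.0700 + 0.13×1.0468 + 0.26×0.5827 + 0.22×1.5722 + 0.30×1.9355 = 1.4004
MRP = 11.50% − 3.02% = 8.48%
E(R_P) = R_f + β_P × MRP = 3.02% + 1.4004 × 8.48% = 14.90%

14.90%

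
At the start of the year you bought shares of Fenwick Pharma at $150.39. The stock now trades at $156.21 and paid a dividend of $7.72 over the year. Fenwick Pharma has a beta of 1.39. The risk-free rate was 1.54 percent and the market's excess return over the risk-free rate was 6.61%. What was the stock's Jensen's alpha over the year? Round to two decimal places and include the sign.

-1.72%

Realised HPR = (P1 + D1 − P0) / P0 = (156.21 + 7.72 − 150.39) / 150.39 = 13.54 / 150.39 = 9.0033%
CAPM required = R_f + β·MRP = 1.54% + 1.39 × 6.61% = 10.7279%
α = realised − required = 9.0033% − 10.7279% = -1.72%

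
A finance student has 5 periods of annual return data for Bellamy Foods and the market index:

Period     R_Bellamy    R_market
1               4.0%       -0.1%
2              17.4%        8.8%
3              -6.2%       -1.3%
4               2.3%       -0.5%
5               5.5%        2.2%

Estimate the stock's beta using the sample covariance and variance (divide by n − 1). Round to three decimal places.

1.919

Mean R_i = (4.0 + 17.4 − 6.2 + 2.3 + 5.5) / 5 = 4.6000%
Mean R_m = (-0.1 + 8.8 − 1.3 − 0.5 + 2.2) / 5 = 1.8200%
Σ(R_i − R̄_i)(R_m − R̄_m) = 129.8700  ⇒  Cov = 129.8700 / 4 = 32.4675
Σ(R_m − R̄_m)² = 67.6680  ⇒  Var(R_m) = 67.6680 / 4 = 16.9170
β = Cov / Var(R_m) = 32.4675 / 16.9170 = 1.9192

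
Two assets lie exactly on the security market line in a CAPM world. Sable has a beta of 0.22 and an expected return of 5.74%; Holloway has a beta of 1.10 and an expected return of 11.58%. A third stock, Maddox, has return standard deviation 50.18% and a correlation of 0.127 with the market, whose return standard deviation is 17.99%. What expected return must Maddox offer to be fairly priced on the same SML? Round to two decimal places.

MRP = (11.58% − 5.74%) / (1.10 − 0.22) = 6.6364%
R_f = 5.74% − 0.22 × 6.6364% = 4.2800%
β_Maddox = ρ·σ_i/σ_m = 0.127 × 50.18 / 17.99 = 0.3542
E(R_Maddox) = R_f + β × MRP = 4.2800% + 0.3542 × 6.6364% = 6.63%

6.63%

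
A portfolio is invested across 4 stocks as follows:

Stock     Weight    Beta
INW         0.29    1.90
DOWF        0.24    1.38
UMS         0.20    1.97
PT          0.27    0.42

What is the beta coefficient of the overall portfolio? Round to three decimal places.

1.390

β_P = Σ w_i β_i = 0.29×1.90 + 0.24×1.38 + 0.20×1.97 + 0.27×0.42 = 1.3896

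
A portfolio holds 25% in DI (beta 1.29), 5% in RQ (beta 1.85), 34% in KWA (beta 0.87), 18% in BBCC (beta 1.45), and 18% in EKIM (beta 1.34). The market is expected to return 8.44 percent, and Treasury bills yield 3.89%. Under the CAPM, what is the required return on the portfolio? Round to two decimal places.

9.41%

β_P = Σ w_i β_i = 0.25×1.29 + 0.05×1.85 + 0.34×0.87 + 0.18×1.45 + 0.18×1.34 = 1.2130
MRP = 8.44% − 3.89% = 4.55%
E(R_P) = R_f + β_P × MRP = 3.89% + 1.2130 × 4.55% = 9.41%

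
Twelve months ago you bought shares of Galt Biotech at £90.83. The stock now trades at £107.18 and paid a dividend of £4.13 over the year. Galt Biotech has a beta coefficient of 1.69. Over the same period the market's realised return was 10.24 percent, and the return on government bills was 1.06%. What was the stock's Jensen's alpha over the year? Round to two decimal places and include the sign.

+5.97%

Realised HPR = (P1 + D1 − P0) / P0 = (107.18 + 4.13 − 90.83) / 90.83 = 20.48 / 90.83 = 22.5476%
MRP = 10.24% − 1.06% = 9.18%
CAPM required = R_f + β·MRP = 1.06% + 1.69 × 9.18% = 16.5742%
α = realised − required = 22.5476% − 16.5742% = +5.97%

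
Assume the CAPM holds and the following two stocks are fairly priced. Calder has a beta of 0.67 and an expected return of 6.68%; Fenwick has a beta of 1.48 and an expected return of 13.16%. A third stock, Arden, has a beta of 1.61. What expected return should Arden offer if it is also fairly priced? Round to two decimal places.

MRP (SML slope) = (13.16% − 6.68%) / (1.48 − 0.67) = 6.48% / 0.81 = 8.0000%
R_f (intercept) = 6.68% − 0.67 × 8.0000% = 1.3200%
E(R_Arden) = R_f + β × MRP = 1.3200% + 1.61 × 8.0000% = 14.20%

14.20%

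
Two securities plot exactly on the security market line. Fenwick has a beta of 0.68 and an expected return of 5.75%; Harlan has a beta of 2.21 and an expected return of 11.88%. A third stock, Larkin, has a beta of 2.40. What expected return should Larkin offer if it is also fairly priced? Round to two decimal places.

12.64%

MRP (SML slope) = (11.88% − 5.75%) / (2.21 − 0.68) = 6.13% / 1.53 = 4.0065%
R_f (intercept) = 5.75% − 0.68 × 4.0065% = 3.0256%
E(R_Larkin) = R_f + β × MRP = 3.0256% + 2.40 × 4.0065% = 12.64%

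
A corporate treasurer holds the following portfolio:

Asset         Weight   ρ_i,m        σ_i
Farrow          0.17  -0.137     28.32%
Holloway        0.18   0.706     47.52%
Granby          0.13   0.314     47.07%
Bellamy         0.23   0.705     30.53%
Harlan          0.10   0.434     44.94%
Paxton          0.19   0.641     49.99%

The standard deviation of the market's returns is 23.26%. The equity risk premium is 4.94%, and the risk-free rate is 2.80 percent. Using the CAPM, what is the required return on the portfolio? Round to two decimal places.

β_Farrow = -0.137 × 28.32% / 23.26% = -0.1668
β_Holloway = 0.706 × 47.52% / 23.26% = 1.4424
β_Granby = 0.314 × 47.07% / 23.26% = 0.6354
β_Bellamy = 0.705 × 30.53% / 23.26% = 0.9254
β_Harlan = 0.434 × 44.94% / 23.26% = 0.8385
β_Paxton = 0.641 × 49.99% / 23.26% = 1.3776
β_P = Σ w_i β_i = 0.17×-0.1668 + 0.18×1.4424 + 0.13×0.6354 + 0.23×0.9254 + 0.10×0.8385 + 0.19×1.3776 = 0.8723
E(R_P) = R_f + β_P × MRP = 2.80% + 0.8723 × 4.94% = 7.11%

7.11%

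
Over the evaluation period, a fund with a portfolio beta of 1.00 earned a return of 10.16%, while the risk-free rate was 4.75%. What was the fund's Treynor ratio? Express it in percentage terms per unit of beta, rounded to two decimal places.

5.41%

Treynor = (R_P − R_f) / β_P = (10.16% − 4.75%) / 1.0000 = 5.41% / 1.0000 = 5.41%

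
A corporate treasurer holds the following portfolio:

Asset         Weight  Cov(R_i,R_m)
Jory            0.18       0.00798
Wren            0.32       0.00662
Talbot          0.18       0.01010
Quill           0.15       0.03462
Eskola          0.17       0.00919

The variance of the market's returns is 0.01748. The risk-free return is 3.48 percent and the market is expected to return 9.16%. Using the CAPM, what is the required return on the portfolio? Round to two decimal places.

β_Jory = 0.00798 / 0.01748 = 0.4565
β_Wren = 0.00662 / 0.01748 = 0.3787
β_Talbot = 0.01010 / 0.01748 = 0.5778
β_Quill = 0.03462 / 0.01748 = 1.9805
β_Eskola = 0.00919 / 0.01748 = 0.5257
β_P = Σ w_i β_i = 0.18×0.4565 + 0.32×0.3787 + 0.18×0.5778 + 0.15×1.9805 + 0.17×0.5257 = 0.6938
MRP = 9.16% − 3.48% = 5.68%
E(R_P) = R_f + β_P × MRP = 3.48% + 0.6938 × 5.68% = 7.42%

7.42%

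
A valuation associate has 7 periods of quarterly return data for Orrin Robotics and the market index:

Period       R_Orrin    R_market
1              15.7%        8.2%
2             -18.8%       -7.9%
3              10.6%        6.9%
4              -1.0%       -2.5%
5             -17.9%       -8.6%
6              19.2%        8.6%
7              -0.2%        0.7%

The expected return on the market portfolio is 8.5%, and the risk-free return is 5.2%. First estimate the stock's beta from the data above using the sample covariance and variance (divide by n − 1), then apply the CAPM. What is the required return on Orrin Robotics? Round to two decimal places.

11.91%

Mean R_i = (15.7 − 18.8 + 10.6 − 1.0 − 17.9 + 19.2 − 0.2) / 7 = 1.0857%
Mean R_m = (8.2 − 7.9 + 6.9 − 2.5 − 8.6 + 8.6 + 0.7) / 7 = 0.7714%
Σ(R_i − R̄_i)(R_m − R̄_m) = 665.9571  ⇒  Cov = 665.9571 / 6 = 110.9929
Σ(R_m − R̄_m)² = 327.7543  ⇒  Var(R_m) = 327.7543 / 6 = 54.6257
β = Cov / Var(R_m) = 110.9929 / 54.6257 = 2.0319
MRP = 8.5% − 5.2% = 3.30%
E(R) = R_f + β × MRP = 5.2% + 2.0319 × 3.3% = 11.91%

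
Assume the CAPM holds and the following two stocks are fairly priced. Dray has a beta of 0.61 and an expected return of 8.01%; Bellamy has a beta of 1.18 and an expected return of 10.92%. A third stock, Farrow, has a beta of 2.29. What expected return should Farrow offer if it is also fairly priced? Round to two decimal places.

16.59%

MRP (SML slope) = (10.92% − 8.01%) / (1.18 − 0.61) = 2.91% / 0.57 = 5.1053%
R_f (intercept) = 8.01% − 0.61 × 5.1053% = 4.8958%
E(R_Farrow) = R_f + β × MRP = 4.8958% + 2.29 × 5.1053% = 16.59%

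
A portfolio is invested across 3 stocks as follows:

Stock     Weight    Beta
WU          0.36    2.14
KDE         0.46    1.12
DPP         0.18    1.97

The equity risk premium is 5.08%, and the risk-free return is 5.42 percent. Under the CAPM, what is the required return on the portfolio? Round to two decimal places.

13.75%

β_P = Σ w_i β_i = 0.36×2.14 + 0.46×1.12 + 0.18×1.97 = 1.6402
E(R_P) = R_f + β_P × MRP = 5.42% + 1.6402 × 5.08% = 13.75%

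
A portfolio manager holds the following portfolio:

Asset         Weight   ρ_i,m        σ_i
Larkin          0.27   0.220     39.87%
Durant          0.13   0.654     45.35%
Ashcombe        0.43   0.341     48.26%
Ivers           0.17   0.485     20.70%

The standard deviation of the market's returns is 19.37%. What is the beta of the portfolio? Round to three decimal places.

β_Larkin = 0.220 × 39.87% / 19.37% = 0.4528
β_Durant = 0.654 × 45.35% / 19.37% = 1.5312
β_Ashcombe = 0.341 × 48.26% / 19.37% = 0.8496
β_Ivers = 0.485 × 20.70% / 19.37% = 0.5183
β_P = Σ w_i β_i = 0.27×0.4528 + 0.13×1.5312 + 0.43×0.8496 + 0.17×0.5183 = 0.7748

0.775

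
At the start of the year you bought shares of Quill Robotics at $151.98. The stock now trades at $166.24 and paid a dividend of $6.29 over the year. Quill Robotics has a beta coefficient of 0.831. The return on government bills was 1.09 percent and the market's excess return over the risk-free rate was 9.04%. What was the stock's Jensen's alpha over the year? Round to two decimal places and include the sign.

+4.92%

Realised HPR = (P1 + D1 − P0) / P0 = (166.24 + 6.29 − 151.98) / 151.98 = 20.55 / 151.98 = 13.5215%
CAPM required = R_f + β·MRP = 1.09% + 0.831 × 9.04% = 8.60224%
α = realised − required = 13.5215% − 8.60224% = +4.92%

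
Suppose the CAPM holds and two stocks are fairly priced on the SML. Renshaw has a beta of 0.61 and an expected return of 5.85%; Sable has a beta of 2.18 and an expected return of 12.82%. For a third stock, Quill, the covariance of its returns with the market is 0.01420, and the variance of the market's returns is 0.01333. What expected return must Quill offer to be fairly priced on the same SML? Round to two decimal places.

MRP = (12.82% − 5.85%) / (2.18 − 0.61) = 4.4395%
R_f = 5.85% − 0.61 × 4.4395% = 3.1419%
β_Quill = Cov / Var(R_m) = 0.01420 / 0.01333 = 1.0653
E(R_Quill) = R_f + β × MRP = 3.1419% + 1.0653 × 4.4395% = 7.87%

7.87%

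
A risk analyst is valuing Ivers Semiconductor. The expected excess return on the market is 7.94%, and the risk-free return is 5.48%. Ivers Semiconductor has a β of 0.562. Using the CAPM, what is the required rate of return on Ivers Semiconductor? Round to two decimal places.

E(R) = R_f + β × MRP = 5.48% + 0.562 × 7.94% = 9.94%

9.94%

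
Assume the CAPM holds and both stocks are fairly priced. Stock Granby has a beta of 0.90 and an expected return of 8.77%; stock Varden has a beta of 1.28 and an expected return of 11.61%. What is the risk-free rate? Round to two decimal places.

Both satisfy E(R) = R_f + β·MRP, so the slope of the SML is
MRP = (11.61% − 8.77%) / (1.28 − 0.90) = 2.84% / 0.38 = 7.4737%
R_f = E(R_Granby) − β_Granby·MRP = 8.77% − 0.90 × 7.4737% = 2.0437%

2.04%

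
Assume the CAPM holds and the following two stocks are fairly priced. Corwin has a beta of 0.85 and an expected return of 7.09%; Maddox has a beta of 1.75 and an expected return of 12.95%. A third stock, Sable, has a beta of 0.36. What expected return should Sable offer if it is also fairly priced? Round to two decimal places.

3.90%

MRP (SML slope) = (12.95% − 7.09%) / (1.75 − 0.85) = 5.86% / 0.90 = 6.5111%
R_f (intercept) = 7.09% − 0.85 × 6.5111% = 1.5556%
E(R_Sable) = R_f + β × MRP = 1.5556% + 0.36 × 6.5111% = 3.90%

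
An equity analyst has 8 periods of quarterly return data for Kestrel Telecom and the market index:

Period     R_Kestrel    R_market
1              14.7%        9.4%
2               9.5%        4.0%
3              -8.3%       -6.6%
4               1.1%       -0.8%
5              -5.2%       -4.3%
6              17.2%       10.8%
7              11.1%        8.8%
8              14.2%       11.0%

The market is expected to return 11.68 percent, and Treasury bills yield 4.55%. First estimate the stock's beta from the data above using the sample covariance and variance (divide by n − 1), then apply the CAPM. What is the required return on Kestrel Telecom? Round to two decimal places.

14.14%

Mean R_i = (14.7 + 9.5 − 8.3 + 1.1 − 5.2 + 17.2 + 11.1 + 14.2) / 8 = 6.7875%
Mean R_m = (9.4 + 4.0 − 6.6 − 0.8 − 4.3 + 10.8 + 8.8 + 11.0) / 8 = 4.0375%
Σ(R_i − R̄_i)(R_m − R̄_m) = 472.8438  ⇒  Cov = 472.8438 / 7 = 67.5491
Σ(R_m − R̄_m)² = 351.7188  ⇒  Var(R_m) = 351.7188 / 7 = 50.2455
β = Cov / Var(R_m) = 67.5491 / 50.2455 = 1.3444
MRP = 11.68% − 4.55% = 7.13%
E(R) = R_f + β × MRP = 4.55% + 1.3444 × 7.13% = 14.14%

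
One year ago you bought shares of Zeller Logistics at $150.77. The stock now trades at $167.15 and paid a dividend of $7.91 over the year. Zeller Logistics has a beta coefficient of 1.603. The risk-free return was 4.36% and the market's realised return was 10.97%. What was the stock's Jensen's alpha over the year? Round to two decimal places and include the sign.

+1.15%

Realised HPR = (P1 + D1 − P0) / P0 = (167.15 + 7.91 − 150.77) / 150.77 = 24.29 / 150.77 = 16.1106%
MRP = 10.97% − 4.36% = 6.61%
CAPM required = R_f + β·MRP = 4.36% + 1.603 × 6.61% = 14.95583%
α = realised − required = 16.1106% − 14.95583% = +1.15%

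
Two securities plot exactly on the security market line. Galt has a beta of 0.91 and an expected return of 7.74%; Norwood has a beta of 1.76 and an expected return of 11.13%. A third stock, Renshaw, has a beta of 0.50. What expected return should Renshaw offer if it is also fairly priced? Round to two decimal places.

MRP (SML slope) = (11.13% − 7.74%) / (1.76 − 0.91) = 3.39% / 0.85 = 3.9882%
R_f (intercept) = 7.74% − 0.91 × 3.9882% = 4.1107%
E(R_Renshaw) = R_f + β × MRP = 4.1107% + 0.50 × 3.9882% = 6.10%

6.10%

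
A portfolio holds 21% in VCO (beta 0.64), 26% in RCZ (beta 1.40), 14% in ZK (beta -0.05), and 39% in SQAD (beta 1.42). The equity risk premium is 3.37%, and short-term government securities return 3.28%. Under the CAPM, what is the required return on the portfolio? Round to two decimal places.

β_P = Σ w_i β_i = 0.21×0.64 + 0.26×1.40 + 0.14×-0.05 + 0.39×1.42 = 1.0452
E(R_P) = R_f + β_P × MRP = 3.28% + 1.0452 × 3.37% = 6.80%

6.80%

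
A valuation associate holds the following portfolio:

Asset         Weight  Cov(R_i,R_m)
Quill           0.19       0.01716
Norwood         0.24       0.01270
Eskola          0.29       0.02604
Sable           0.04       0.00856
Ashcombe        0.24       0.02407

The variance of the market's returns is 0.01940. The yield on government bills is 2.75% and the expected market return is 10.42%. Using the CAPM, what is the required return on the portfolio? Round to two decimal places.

10.65%

β_Quill = 0.01716 / 0.01940 = 0.8845
β_Norwood = 0.01270 / 0.01940 = 0.6546
β_Eskola = 0.02604 / 0.01940 = 1.3423
β_Sable = 0.00856 / 0.01940 = 0.4412
β_Ashcombe = 0.02407 / 0.01940 = 1.2407
β_P = Σ w_i β_i = 0.19×0.8845 + 0.24×0.6546 + 0.29×1.3423 + 0.04×0.4412 + 0.24×1.2407 = 1.0298
MRP = 10.42% − 2.75% = 7.67%
E(R_P) = R_f + β_P × MRP = 2.75% + 1.0298 × 7.67% = 10.65%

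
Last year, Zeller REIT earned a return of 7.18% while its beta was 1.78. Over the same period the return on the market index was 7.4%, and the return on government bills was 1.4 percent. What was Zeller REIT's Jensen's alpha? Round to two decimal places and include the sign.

-4.90%

Market excess return = 7.4% − 1.4% = 6.00%
CAPM benchmark = R_f + β(R_m − R_f) = 1.4% + 1.78 × 6.0% = 12.0800%
α = actual − benchmark = 7.18% − 12.0800% = -4.90%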